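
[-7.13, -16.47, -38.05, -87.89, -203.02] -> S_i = -7.13*2.31^i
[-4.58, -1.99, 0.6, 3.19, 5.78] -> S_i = -4.58 + 2.59*i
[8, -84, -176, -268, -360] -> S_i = 8 + -92*i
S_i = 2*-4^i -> [2, -8, 32, -128, 512]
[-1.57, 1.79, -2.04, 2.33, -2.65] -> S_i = -1.57*(-1.14)^i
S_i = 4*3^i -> [4, 12, 36, 108, 324]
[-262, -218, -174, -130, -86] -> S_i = -262 + 44*i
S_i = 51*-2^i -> [51, -102, 204, -408, 816]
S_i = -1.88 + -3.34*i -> [-1.88, -5.22, -8.56, -11.9, -15.24]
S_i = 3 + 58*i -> [3, 61, 119, 177, 235]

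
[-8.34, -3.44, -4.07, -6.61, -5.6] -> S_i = Random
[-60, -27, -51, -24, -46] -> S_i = Random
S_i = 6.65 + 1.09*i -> [6.65, 7.74, 8.83, 9.92, 11.01]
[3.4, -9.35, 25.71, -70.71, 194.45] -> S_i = 3.40*(-2.75)^i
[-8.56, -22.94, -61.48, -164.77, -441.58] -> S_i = -8.56*2.68^i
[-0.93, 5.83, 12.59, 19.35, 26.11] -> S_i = -0.93 + 6.76*i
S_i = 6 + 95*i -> [6, 101, 196, 291, 386]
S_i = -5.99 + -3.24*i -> [-5.99, -9.23, -12.47, -15.71, -18.95]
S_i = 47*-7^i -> [47, -329, 2303, -16121, 112847]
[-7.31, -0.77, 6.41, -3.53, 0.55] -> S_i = Random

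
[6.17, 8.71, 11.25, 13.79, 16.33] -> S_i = 6.17 + 2.54*i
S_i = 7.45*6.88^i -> [7.45, 51.26, 352.64, 2426.17, 16692.06]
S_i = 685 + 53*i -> [685, 738, 791, 844, 897]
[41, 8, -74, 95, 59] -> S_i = Random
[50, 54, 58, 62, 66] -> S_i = 50 + 4*i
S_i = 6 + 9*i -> [6, 15, 24, 33, 42]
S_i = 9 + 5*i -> [9, 14, 19, 24, 29]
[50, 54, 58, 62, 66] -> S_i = 50 + 4*i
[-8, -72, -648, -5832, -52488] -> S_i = -8*9^i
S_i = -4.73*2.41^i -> [-4.73, -11.4, -27.47, -66.21, -159.56]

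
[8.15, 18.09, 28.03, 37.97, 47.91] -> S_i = 8.15 + 9.94*i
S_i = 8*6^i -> [8, 48, 288, 1728, 10368]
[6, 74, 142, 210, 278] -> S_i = 6 + 68*i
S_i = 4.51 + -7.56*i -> [4.51, -3.05, -10.61, -18.17, -25.73]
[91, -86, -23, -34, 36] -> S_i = Random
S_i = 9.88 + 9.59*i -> [9.88, 19.47, 29.06, 38.65, 48.24]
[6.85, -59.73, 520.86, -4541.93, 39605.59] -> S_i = 6.85*(-8.72)^i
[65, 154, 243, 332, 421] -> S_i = 65 + 89*i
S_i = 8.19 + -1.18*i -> [8.19, 7.01, 5.83, 4.65, 3.47]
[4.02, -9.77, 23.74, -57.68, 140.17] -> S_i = 4.02*(-2.43)^i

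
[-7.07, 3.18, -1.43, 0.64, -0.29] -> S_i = -7.07*(-0.45)^i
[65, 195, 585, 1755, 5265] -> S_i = 65*3^i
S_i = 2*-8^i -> [2, -16, 128, -1024, 8192]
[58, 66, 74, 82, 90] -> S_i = 58 + 8*i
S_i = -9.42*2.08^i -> [-9.42, -19.59, -40.75, -84.77, -176.32]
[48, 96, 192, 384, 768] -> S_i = 48*2^i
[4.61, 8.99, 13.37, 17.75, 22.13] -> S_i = 4.61 + 4.38*i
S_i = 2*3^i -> [2, 6, 18, 54, 162]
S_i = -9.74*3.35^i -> [-9.74, -32.63, -109.31, -366.18, -1226.7]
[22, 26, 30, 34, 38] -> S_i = 22 + 4*i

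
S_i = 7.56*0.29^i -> [7.56, 2.19, 0.64, 0.18, 0.05]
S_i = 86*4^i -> [86, 344, 1376, 5504, 22016]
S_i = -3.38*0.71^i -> [-3.38, -2.4, -1.7, -1.21, -0.86]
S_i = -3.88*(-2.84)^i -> [-3.88, 11.02, -31.29, 88.88, -252.41]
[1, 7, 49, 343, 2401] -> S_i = 1*7^i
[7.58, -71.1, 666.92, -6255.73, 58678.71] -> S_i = 7.58*(-9.38)^i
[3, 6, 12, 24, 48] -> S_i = 3*2^i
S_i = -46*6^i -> [-46, -276, -1656, -9936, -59616]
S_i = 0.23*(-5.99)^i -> [0.23, -1.38, 8.25, -49.43, 296.1]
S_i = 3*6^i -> [3, 18, 108, 648, 3888]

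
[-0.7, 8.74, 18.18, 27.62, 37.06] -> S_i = -0.70 + 9.44*i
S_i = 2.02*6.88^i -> [2.02, 13.9, 95.62, 657.83, 4525.9]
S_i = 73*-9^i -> [73, -657, 5913, -53217, 478953]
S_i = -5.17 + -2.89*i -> [-5.17, -8.06, -10.95, -13.84, -16.73]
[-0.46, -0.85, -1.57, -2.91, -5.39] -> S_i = -0.46*1.85^i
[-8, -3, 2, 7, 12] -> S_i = -8 + 5*i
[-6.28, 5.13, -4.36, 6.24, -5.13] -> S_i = Random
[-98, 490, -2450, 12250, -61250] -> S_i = -98*-5^i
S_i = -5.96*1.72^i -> [-5.96, -10.25, -17.63, -30.33, -52.16]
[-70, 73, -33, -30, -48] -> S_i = Random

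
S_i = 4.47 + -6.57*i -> [4.47, -2.1, -8.67, -15.24, -21.81]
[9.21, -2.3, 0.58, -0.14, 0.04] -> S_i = 9.21*(-0.25)^i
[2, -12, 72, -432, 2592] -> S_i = 2*-6^i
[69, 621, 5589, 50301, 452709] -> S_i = 69*9^i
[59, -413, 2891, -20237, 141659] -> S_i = 59*-7^i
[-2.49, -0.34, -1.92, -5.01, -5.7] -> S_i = Random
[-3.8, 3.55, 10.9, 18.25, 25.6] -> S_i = -3.80 + 7.35*i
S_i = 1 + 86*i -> [1, 87, 173, 259, 345]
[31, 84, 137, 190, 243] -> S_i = 31 + 53*i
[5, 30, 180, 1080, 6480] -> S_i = 5*6^i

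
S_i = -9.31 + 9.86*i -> [-9.31, 0.55, 10.41, 20.27, 30.13]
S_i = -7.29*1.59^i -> [-7.29, -11.59, -18.43, -29.3, -46.59]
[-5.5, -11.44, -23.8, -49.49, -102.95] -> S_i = -5.50*2.08^i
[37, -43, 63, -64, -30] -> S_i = Random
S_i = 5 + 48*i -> [5, 53, 101, 149, 197]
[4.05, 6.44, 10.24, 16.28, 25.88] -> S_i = 4.05*1.59^i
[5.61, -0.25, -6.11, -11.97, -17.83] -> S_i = 5.61 + -5.86*i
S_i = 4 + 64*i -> [4, 68, 132, 196, 260]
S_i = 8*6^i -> [8, 48, 288, 1728, 10368]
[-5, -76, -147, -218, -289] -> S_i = -5 + -71*i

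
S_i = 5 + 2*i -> [5, 7, 9, 11, 13]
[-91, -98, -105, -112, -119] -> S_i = -91 + -7*i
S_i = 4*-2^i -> [4, -8, 16, -32, 64]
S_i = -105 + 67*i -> [-105, -38, 29, 96, 163]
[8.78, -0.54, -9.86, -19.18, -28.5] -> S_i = 8.78 + -9.32*i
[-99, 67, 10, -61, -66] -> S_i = Random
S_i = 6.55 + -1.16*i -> [6.55, 5.39, 4.23, 3.07, 1.91]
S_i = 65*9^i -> [65, 585, 5265, 47385, 426465]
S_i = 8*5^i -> [8, 40, 200, 1000, 5000]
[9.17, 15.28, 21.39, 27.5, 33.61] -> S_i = 9.17 + 6.11*i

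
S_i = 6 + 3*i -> [6, 9, 12, 15, 18]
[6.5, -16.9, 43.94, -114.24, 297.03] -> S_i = 6.50*(-2.60)^i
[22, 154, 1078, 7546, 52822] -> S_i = 22*7^i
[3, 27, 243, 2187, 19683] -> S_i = 3*9^i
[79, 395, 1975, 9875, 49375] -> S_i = 79*5^i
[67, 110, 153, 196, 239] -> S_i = 67 + 43*i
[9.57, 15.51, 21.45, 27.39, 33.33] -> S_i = 9.57 + 5.94*i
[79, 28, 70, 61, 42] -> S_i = Random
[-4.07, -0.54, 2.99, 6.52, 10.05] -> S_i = -4.07 + 3.53*i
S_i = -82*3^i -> [-82, -246, -738, -2214, -6642]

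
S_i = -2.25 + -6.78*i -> [-2.25, -9.03, -15.81, -22.59, -29.37]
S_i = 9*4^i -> [9, 36, 144, 576, 2304]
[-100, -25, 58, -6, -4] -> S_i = Random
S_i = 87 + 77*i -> [87, 164, 241, 318, 395]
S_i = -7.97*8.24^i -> [-7.97, -65.67, -541.14, -4459.03, -36742.37]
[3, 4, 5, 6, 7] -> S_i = 3 + 1*i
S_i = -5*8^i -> [-5, -40, -320, -2560, -20480]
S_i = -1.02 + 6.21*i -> [-1.02, 5.19, 11.4, 17.61, 23.82]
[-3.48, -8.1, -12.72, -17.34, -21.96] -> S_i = -3.48 + -4.62*i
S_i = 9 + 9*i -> [9, 18, 27, 36, 45]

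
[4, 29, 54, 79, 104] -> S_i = 4 + 25*i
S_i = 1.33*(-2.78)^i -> [1.33, -3.7, 10.28, -28.57, 79.44]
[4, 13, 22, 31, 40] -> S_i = 4 + 9*i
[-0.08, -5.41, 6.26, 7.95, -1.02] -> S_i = Random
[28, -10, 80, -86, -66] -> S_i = Random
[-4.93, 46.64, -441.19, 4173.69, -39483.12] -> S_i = -4.93*(-9.46)^i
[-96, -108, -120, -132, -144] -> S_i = -96 + -12*i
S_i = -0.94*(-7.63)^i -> [-0.94, 7.17, -54.72, 417.54, -3185.85]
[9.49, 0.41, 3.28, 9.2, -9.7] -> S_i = Random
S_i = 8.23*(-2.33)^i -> [8.23, -19.18, 44.68, -104.1, 242.56]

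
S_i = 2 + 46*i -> [2, 48, 94, 140, 186]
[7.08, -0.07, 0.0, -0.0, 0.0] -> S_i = 7.08*(-0.01)^i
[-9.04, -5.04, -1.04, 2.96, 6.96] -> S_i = -9.04 + 4.00*i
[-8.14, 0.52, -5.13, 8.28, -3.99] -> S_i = Random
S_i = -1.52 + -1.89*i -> [-1.52, -3.41, -5.3, -7.19, -9.08]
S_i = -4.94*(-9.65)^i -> [-4.94, 47.67, -460.03, 4439.24, -42838.69]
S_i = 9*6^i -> [9, 54, 324, 1944, 11664]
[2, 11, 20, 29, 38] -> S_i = 2 + 9*i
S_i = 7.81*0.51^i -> [7.81, 3.98, 2.03, 1.04, 0.53]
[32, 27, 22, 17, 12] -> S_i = 32 + -5*i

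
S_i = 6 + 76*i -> [6, 82, 158, 234, 310]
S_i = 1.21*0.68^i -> [1.21, 0.82, 0.56, 0.38, 0.26]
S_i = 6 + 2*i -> [6, 8, 10, 12, 14]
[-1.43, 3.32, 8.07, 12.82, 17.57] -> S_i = -1.43 + 4.75*i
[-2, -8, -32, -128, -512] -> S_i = -2*4^i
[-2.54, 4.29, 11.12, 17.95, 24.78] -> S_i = -2.54 + 6.83*i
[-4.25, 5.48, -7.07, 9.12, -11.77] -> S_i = -4.25*(-1.29)^i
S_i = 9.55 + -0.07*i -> [9.55, 9.48, 9.41, 9.34, 9.27]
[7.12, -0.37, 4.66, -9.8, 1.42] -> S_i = Random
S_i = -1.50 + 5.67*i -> [-1.5, 4.17, 9.84, 15.51, 21.18]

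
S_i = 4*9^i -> [4, 36, 324, 2916, 26244]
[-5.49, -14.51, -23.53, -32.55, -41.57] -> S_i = -5.49 + -9.02*i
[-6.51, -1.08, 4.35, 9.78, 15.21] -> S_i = -6.51 + 5.43*i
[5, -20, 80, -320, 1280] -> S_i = 5*-4^i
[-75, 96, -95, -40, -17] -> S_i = Random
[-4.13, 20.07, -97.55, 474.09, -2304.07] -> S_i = -4.13*(-4.86)^i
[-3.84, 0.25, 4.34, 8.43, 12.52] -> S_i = -3.84 + 4.09*i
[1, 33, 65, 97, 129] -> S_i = 1 + 32*i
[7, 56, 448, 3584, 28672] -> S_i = 7*8^i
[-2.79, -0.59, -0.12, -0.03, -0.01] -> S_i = -2.79*0.21^i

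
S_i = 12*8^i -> [12, 96, 768, 6144, 49152]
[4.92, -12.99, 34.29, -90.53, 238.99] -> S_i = 4.92*(-2.64)^i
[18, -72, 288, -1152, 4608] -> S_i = 18*-4^i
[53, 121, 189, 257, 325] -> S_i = 53 + 68*i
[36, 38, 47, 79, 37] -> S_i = Random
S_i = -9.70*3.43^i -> [-9.7, -33.27, -114.12, -391.43, -1342.6]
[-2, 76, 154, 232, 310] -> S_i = -2 + 78*i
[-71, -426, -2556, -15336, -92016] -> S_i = -71*6^i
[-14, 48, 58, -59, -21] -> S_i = Random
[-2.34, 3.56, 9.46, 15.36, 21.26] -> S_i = -2.34 + 5.90*i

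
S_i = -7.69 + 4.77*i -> [-7.69, -2.92, 1.85, 6.62, 11.39]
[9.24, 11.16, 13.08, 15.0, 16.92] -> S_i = 9.24 + 1.92*i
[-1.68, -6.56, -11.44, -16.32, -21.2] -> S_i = -1.68 + -4.88*i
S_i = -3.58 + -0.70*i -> [-3.58, -4.28, -4.98, -5.68, -6.38]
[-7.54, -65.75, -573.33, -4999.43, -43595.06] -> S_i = -7.54*8.72^i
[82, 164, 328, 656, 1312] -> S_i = 82*2^i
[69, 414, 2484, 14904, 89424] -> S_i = 69*6^i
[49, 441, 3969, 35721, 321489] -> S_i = 49*9^i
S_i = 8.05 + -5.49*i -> [8.05, 2.56, -2.93, -8.42, -13.91]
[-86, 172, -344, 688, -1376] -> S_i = -86*-2^i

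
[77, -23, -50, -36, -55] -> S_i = Random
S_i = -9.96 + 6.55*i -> [-9.96, -3.41, 3.14, 9.69, 16.24]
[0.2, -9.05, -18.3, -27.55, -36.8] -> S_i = 0.20 + -9.25*i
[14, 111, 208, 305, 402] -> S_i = 14 + 97*i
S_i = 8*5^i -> [8, 40, 200, 1000, 5000]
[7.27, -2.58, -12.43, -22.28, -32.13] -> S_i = 7.27 + -9.85*i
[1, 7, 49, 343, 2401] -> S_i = 1*7^i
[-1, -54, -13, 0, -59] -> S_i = Random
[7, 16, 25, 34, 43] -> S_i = 7 + 9*i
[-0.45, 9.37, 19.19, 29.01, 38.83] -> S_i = -0.45 + 9.82*i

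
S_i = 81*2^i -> [81, 162, 324, 648, 1296]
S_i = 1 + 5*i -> [1, 6, 11, 16, 21]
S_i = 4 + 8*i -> [4, 12, 20, 28, 36]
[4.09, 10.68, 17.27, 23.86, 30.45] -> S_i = 4.09 + 6.59*i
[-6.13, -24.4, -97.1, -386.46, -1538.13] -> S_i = -6.13*3.98^i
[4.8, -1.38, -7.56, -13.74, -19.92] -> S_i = 4.80 + -6.18*i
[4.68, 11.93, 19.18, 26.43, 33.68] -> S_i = 4.68 + 7.25*i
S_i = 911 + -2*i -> [911, 909, 907, 905, 903]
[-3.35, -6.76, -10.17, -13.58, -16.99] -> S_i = -3.35 + -3.41*i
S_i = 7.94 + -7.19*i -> [7.94, 0.75, -6.44, -13.63, -20.82]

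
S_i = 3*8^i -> [3, 24, 192, 1536, 12288]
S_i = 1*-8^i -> [1, -8, 64, -512, 4096]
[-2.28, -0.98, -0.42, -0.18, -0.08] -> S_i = -2.28*0.43^i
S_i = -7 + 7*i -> [-7, 0, 7, 14, 21]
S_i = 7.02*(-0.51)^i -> [7.02, -3.58, 1.83, -0.93, 0.47]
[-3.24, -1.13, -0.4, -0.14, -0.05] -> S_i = -3.24*0.35^i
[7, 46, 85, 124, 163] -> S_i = 7 + 39*i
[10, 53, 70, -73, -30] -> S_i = Random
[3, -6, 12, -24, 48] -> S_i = 3*-2^i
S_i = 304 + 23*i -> [304, 327, 350, 373, 396]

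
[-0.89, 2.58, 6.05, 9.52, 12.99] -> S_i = -0.89 + 3.47*i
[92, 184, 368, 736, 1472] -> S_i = 92*2^i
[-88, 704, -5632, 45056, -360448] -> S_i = -88*-8^i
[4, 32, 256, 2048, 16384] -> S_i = 4*8^i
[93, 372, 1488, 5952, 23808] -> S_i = 93*4^i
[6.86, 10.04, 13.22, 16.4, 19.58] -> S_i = 6.86 + 3.18*i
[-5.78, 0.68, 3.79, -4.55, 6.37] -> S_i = Random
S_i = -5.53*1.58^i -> [-5.53, -8.74, -13.81, -21.81, -34.46]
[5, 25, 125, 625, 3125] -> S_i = 5*5^i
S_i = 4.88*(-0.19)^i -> [4.88, -0.93, 0.18, -0.03, 0.01]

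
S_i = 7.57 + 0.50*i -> [7.57, 8.07, 8.57, 9.07, 9.57]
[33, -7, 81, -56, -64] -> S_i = Random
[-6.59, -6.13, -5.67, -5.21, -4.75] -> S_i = -6.59 + 0.46*i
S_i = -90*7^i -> [-90, -630, -4410, -30870, -216090]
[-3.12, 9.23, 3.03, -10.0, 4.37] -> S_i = Random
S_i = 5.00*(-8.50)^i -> [5.0, -42.5, 361.25, -3070.62, 26100.31]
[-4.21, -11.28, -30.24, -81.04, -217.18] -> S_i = -4.21*2.68^i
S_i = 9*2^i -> [9, 18, 36, 72, 144]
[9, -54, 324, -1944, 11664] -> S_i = 9*-6^i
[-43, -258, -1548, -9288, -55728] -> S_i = -43*6^i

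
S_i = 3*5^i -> [3, 15, 75, 375, 1875]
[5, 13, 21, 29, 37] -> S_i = 5 + 8*i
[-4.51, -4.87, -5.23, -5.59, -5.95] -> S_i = -4.51 + -0.36*i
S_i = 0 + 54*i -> [0, 54, 108, 162, 216]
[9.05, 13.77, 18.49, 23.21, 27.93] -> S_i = 9.05 + 4.72*i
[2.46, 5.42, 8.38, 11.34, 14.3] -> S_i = 2.46 + 2.96*i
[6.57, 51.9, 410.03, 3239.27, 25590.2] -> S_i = 6.57*7.90^i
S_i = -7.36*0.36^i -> [-7.36, -2.65, -0.95, -0.34, -0.12]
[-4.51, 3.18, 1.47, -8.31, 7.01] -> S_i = Random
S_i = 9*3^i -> [9, 27, 81, 243, 729]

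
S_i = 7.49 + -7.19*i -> [7.49, 0.3, -6.89, -14.08, -21.27]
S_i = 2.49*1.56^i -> [2.49, 3.88, 6.06, 9.45, 14.75]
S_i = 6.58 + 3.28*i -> [6.58, 9.86, 13.14, 16.42, 19.7]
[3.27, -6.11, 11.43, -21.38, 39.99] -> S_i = 3.27*(-1.87)^i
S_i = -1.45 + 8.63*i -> [-1.45, 7.18, 15.81, 24.44, 33.07]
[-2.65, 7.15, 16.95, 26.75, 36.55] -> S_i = -2.65 + 9.80*i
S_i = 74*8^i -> [74, 592, 4736, 37888, 303104]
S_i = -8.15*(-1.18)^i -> [-8.15, 9.62, -11.35, 13.39, -15.8]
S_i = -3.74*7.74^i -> [-3.74, -28.95, -224.05, -1734.18, -13422.56]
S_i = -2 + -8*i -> [-2, -10, -18, -26, -34]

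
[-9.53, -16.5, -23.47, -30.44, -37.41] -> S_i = -9.53 + -6.97*i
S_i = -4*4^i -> [-4, -16, -64, -256, -1024]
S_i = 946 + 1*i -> [946, 947, 948, 949, 950]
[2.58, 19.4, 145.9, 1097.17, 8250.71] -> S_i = 2.58*7.52^i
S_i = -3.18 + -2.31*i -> [-3.18, -5.49, -7.8, -10.11, -12.42]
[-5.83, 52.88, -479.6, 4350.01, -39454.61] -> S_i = -5.83*(-9.07)^i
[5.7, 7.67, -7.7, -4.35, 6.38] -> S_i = Random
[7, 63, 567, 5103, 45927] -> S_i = 7*9^i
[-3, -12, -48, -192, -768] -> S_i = -3*4^i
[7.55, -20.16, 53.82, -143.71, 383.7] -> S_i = 7.55*(-2.67)^i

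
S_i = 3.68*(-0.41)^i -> [3.68, -1.51, 0.62, -0.25, 0.1]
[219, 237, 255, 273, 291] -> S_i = 219 + 18*i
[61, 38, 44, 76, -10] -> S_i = Random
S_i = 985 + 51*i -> [985, 1036, 1087, 1138, 1189]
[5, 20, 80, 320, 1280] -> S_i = 5*4^i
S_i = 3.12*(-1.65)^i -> [3.12, -5.15, 8.49, -14.02, 23.13]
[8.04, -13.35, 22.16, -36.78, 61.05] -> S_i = 8.04*(-1.66)^i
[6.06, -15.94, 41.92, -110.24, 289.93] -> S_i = 6.06*(-2.63)^i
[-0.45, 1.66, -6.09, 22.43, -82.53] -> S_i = -0.45*(-3.68)^i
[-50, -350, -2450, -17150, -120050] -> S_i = -50*7^i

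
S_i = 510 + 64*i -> [510, 574, 638, 702, 766]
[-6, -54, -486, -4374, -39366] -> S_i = -6*9^i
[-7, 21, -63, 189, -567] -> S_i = -7*-3^i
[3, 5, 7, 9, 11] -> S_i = 3 + 2*i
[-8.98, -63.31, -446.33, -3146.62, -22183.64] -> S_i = -8.98*7.05^i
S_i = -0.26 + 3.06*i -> [-0.26, 2.8, 5.86, 8.92, 11.98]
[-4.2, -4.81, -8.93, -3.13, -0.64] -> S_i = Random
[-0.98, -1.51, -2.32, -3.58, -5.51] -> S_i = -0.98*1.54^i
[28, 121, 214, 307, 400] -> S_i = 28 + 93*i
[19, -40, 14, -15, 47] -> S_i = Random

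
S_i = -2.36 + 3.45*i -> [-2.36, 1.09, 4.54, 7.99, 11.44]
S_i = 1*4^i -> [1, 4, 16, 64, 256]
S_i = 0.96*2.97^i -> [0.96, 2.85, 8.47, 25.15, 74.7]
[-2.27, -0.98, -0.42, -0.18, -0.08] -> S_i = -2.27*0.43^i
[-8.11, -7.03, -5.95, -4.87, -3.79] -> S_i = -8.11 + 1.08*i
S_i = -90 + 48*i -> [-90, -42, 6, 54, 102]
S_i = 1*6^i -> [1, 6, 36, 216, 1296]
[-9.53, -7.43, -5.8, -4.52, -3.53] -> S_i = -9.53*0.78^i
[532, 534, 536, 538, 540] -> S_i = 532 + 2*i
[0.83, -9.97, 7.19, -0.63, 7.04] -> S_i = Random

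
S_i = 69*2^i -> [69, 138, 276, 552, 1104]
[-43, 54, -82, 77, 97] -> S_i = Random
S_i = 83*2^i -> [83, 166, 332, 664, 1328]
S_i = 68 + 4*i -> [68, 72, 76, 80, 84]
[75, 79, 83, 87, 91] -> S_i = 75 + 4*i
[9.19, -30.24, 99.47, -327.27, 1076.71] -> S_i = 9.19*(-3.29)^i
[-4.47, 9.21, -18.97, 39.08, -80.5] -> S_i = -4.47*(-2.06)^i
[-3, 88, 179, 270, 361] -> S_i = -3 + 91*i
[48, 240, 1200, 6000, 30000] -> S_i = 48*5^i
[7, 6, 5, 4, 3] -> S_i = 7 + -1*i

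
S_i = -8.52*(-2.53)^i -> [-8.52, 21.56, -54.54, 137.98, -349.08]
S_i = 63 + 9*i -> [63, 72, 81, 90, 99]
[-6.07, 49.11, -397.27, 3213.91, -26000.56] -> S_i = -6.07*(-8.09)^i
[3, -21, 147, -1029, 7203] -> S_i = 3*-7^i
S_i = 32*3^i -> [32, 96, 288, 864, 2592]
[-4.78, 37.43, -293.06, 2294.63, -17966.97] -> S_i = -4.78*(-7.83)^i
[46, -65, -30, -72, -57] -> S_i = Random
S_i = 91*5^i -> [91, 455, 2275, 11375, 56875]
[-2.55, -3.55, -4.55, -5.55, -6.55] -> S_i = -2.55 + -1.00*i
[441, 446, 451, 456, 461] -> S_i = 441 + 5*i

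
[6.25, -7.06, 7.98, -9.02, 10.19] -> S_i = 6.25*(-1.13)^i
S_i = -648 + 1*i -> [-648, -647, -646, -645, -644]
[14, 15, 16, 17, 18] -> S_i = 14 + 1*i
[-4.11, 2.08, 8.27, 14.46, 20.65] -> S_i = -4.11 + 6.19*i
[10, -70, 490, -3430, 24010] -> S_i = 10*-7^i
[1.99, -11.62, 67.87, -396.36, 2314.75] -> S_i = 1.99*(-5.84)^i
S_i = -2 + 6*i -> [-2, 4, 10, 16, 22]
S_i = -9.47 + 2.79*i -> [-9.47, -6.68, -3.89, -1.1, 1.69]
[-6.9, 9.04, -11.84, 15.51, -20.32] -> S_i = -6.90*(-1.31)^i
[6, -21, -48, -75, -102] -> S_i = 6 + -27*i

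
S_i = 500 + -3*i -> [500, 497, 494, 491, 488]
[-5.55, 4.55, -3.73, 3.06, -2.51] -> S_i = -5.55*(-0.82)^i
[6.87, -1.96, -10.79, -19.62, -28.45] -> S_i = 6.87 + -8.83*i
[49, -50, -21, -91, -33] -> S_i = Random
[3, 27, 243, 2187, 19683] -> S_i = 3*9^i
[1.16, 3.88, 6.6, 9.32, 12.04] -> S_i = 1.16 + 2.72*i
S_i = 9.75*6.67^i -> [9.75, 65.03, 433.77, 2893.22, 19297.81]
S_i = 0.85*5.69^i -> [0.85, 4.84, 27.52, 156.59, 890.98]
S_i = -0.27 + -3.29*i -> [-0.27, -3.56, -6.85, -10.14, -13.43]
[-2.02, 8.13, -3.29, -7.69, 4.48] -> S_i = Random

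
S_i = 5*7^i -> [5, 35, 245, 1715, 12005]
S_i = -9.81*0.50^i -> [-9.81, -4.9, -2.45, -1.23, -0.61]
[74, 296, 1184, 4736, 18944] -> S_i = 74*4^i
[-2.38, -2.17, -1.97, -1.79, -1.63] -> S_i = -2.38*0.91^i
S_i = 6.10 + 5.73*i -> [6.1, 11.83, 17.56, 23.29, 29.02]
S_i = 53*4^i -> [53, 212, 848, 3392, 13568]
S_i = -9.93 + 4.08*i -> [-9.93, -5.85, -1.77, 2.31, 6.39]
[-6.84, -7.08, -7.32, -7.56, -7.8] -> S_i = -6.84 + -0.24*i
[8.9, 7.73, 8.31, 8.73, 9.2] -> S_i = Random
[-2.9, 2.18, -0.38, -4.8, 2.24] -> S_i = Random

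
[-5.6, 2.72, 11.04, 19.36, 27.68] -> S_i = -5.60 + 8.32*i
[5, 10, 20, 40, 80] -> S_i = 5*2^i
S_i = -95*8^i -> [-95, -760, -6080, -48640, -389120]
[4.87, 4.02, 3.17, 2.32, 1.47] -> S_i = 4.87 + -0.85*i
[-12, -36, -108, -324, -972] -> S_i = -12*3^i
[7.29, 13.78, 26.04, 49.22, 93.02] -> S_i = 7.29*1.89^i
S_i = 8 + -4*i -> [8, 4, 0, -4, -8]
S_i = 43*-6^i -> [43, -258, 1548, -9288, 55728]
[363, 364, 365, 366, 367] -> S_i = 363 + 1*i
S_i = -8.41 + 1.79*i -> [-8.41, -6.62, -4.83, -3.04, -1.25]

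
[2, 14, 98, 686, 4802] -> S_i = 2*7^i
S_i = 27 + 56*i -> [27, 83, 139, 195, 251]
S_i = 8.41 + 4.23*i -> [8.41, 12.64, 16.87, 21.1, 25.33]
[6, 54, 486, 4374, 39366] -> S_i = 6*9^i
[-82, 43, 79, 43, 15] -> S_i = Random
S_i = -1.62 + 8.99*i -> [-1.62, 7.37, 16.36, 25.35, 34.34]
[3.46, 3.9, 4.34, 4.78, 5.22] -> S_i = 3.46 + 0.44*i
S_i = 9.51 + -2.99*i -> [9.51, 6.52, 3.53, 0.54, -2.45]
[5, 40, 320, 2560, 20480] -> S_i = 5*8^i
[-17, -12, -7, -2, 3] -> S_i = -17 + 5*i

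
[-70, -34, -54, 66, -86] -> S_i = Random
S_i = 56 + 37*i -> [56, 93, 130, 167, 204]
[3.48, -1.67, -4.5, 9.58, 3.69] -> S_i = Random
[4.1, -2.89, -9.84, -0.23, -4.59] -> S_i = Random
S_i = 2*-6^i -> [2, -12, 72, -432, 2592]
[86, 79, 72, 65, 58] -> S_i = 86 + -7*i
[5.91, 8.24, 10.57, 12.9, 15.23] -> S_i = 5.91 + 2.33*i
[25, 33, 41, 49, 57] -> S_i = 25 + 8*i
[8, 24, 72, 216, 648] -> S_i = 8*3^i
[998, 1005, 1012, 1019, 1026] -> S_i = 998 + 7*i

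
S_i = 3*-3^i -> [3, -9, 27, -81, 243]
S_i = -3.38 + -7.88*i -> [-3.38, -11.26, -19.14, -27.02, -34.9]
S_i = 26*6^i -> [26, 156, 936, 5616, 33696]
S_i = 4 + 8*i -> [4, 12, 20, 28, 36]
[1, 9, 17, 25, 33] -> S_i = 1 + 8*i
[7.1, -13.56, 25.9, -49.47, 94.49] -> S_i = 7.10*(-1.91)^i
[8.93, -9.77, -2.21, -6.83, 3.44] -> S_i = Random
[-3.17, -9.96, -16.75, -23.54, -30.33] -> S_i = -3.17 + -6.79*i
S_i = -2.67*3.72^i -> [-2.67, -9.93, -36.95, -137.45, -511.31]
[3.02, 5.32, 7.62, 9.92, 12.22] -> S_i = 3.02 + 2.30*i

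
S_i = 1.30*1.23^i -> [1.3, 1.6, 1.97, 2.42, 2.98]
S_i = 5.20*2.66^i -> [5.2, 13.83, 36.79, 97.87, 260.33]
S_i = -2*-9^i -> [-2, 18, -162, 1458, -13122]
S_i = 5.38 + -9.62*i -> [5.38, -4.24, -13.86, -23.48, -33.1]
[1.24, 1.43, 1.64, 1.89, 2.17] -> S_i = 1.24*1.15^i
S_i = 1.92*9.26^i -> [1.92, 17.78, 164.64, 1524.52, 14117.09]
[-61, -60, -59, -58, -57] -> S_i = -61 + 1*i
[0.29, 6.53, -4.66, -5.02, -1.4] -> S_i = Random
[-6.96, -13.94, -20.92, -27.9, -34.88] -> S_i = -6.96 + -6.98*i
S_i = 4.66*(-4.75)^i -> [4.66, -22.14, 105.14, -499.42, 2372.25]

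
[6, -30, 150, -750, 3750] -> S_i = 6*-5^i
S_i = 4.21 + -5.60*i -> [4.21, -1.39, -6.99, -12.59, -18.19]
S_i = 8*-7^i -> [8, -56, 392, -2744, 19208]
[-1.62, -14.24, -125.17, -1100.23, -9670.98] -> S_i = -1.62*8.79^i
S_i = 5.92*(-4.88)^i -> [5.92, -28.89, 140.98, -687.99, 3357.38]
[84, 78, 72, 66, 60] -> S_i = 84 + -6*i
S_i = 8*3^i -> [8, 24, 72, 216, 648]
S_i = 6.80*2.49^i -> [6.8, 16.93, 42.16, 104.98, 261.4]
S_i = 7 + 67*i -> [7, 74, 141, 208, 275]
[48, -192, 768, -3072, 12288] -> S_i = 48*-4^i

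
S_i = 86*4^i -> [86, 344, 1376, 5504, 22016]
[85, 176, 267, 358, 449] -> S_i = 85 + 91*i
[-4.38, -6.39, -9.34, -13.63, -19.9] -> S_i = -4.38*1.46^i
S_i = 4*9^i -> [4, 36, 324, 2916, 26244]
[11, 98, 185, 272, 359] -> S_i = 11 + 87*i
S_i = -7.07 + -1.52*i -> [-7.07, -8.59, -10.11, -11.63, -13.15]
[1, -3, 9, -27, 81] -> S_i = 1*-3^i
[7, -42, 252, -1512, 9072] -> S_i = 7*-6^i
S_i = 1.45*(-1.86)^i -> [1.45, -2.7, 5.02, -9.33, 17.35]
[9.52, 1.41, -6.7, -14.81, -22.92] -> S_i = 9.52 + -8.11*i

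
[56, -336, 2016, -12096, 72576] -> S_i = 56*-6^i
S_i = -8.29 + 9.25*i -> [-8.29, 0.96, 10.21, 19.46, 28.71]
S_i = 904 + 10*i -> [904, 914, 924, 934, 944]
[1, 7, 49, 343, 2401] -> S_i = 1*7^i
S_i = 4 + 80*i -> [4, 84, 164, 244, 324]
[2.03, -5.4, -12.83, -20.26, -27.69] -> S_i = 2.03 + -7.43*i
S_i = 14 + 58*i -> [14, 72, 130, 188, 246]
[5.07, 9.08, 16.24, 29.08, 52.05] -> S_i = 5.07*1.79^i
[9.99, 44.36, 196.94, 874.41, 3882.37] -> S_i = 9.99*4.44^i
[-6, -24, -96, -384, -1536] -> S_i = -6*4^i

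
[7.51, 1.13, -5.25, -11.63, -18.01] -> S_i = 7.51 + -6.38*i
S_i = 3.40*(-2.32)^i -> [3.4, -7.89, 18.3, -42.46, 98.5]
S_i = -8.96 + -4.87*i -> [-8.96, -13.83, -18.7, -23.57, -28.44]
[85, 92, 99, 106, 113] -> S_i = 85 + 7*i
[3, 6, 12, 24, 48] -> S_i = 3*2^i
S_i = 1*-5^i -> [1, -5, 25, -125, 625]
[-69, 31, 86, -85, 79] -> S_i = Random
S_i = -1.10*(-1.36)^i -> [-1.1, 1.5, -2.03, 2.77, -3.76]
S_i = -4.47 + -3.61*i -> [-4.47, -8.08, -11.69, -15.3, -18.91]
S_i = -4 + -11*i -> [-4, -15, -26, -37, -48]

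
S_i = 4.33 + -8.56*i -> [4.33, -4.23, -12.79, -21.35, -29.91]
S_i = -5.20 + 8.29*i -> [-5.2, 3.09, 11.38, 19.67, 27.96]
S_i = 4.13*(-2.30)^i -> [4.13, -9.5, 21.85, -50.25, 115.57]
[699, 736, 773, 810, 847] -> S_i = 699 + 37*i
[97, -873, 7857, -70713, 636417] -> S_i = 97*-9^i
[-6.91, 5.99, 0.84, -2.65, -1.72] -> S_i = Random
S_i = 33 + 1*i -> [33, 34, 35, 36, 37]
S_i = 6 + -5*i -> [6, 1, -4, -9, -14]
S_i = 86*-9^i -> [86, -774, 6966, -62694, 564246]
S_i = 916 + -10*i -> [916, 906, 896, 886, 876]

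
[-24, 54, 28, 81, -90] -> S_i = Random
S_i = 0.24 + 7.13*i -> [0.24, 7.37, 14.5, 21.63, 28.76]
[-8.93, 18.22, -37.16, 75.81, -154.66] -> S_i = -8.93*(-2.04)^i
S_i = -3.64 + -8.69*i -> [-3.64, -12.33, -21.02, -29.71, -38.4]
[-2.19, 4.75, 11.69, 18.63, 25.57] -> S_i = -2.19 + 6.94*i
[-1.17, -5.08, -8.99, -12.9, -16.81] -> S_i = -1.17 + -3.91*i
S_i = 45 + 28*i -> [45, 73, 101, 129, 157]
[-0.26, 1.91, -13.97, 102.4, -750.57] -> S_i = -0.26*(-7.33)^i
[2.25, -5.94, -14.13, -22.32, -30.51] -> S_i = 2.25 + -8.19*i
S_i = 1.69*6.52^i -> [1.69, 11.02, 71.84, 468.41, 3054.06]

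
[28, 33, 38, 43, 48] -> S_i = 28 + 5*i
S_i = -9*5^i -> [-9, -45, -225, -1125, -5625]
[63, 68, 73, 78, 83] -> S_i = 63 + 5*i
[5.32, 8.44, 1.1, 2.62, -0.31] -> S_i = Random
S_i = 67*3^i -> [67, 201, 603, 1809, 5427]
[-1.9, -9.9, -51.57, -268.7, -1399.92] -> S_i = -1.90*5.21^i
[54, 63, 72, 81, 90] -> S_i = 54 + 9*i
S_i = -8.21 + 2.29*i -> [-8.21, -5.92, -3.63, -1.34, 0.95]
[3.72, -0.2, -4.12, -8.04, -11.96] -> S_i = 3.72 + -3.92*i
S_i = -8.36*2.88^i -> [-8.36, -24.08, -69.34, -199.7, -575.14]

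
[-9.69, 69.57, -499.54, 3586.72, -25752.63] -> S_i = -9.69*(-7.18)^i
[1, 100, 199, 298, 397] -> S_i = 1 + 99*i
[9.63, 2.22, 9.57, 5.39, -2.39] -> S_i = Random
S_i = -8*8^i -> [-8, -64, -512, -4096, -32768]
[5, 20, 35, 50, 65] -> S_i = 5 + 15*i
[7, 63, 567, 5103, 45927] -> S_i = 7*9^i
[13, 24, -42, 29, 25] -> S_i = Random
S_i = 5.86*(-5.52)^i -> [5.86, -32.35, 178.56, -985.63, 5440.69]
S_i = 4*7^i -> [4, 28, 196, 1372, 9604]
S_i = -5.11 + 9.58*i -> [-5.11, 4.47, 14.05, 23.63, 33.21]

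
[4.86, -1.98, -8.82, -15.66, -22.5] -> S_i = 4.86 + -6.84*i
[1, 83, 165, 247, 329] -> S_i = 1 + 82*i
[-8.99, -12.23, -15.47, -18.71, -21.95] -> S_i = -8.99 + -3.24*i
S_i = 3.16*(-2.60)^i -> [3.16, -8.22, 21.36, -55.54, 144.4]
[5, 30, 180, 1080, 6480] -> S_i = 5*6^i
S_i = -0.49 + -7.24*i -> [-0.49, -7.73, -14.97, -22.21, -29.45]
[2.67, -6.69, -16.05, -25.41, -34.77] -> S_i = 2.67 + -9.36*i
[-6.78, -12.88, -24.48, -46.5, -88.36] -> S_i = -6.78*1.90^i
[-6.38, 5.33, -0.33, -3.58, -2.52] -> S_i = Random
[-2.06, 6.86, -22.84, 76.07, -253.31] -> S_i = -2.06*(-3.33)^i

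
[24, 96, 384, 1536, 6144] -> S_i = 24*4^i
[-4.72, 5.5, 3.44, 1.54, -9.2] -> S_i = Random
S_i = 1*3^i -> [1, 3, 9, 27, 81]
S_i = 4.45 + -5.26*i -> [4.45, -0.81, -6.07, -11.33, -16.59]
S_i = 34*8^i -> [34, 272, 2176, 17408, 139264]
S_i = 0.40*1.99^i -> [0.4, 0.8, 1.58, 3.15, 6.27]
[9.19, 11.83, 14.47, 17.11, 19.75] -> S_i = 9.19 + 2.64*i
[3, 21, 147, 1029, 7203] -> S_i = 3*7^i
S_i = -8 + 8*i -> [-8, 0, 8, 16, 24]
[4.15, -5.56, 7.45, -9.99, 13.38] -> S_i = 4.15*(-1.34)^i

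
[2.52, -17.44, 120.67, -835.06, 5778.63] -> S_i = 2.52*(-6.92)^i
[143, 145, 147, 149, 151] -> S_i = 143 + 2*i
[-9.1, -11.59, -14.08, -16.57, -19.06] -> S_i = -9.10 + -2.49*i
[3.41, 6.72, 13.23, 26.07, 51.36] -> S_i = 3.41*1.97^i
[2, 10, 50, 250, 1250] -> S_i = 2*5^i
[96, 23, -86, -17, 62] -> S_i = Random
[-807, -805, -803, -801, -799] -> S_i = -807 + 2*i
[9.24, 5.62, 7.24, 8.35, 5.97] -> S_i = Random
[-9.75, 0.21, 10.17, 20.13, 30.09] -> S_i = -9.75 + 9.96*i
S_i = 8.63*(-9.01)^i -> [8.63, -77.76, 700.58, -6312.26, 56873.5]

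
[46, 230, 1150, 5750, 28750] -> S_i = 46*5^i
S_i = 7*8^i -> [7, 56, 448, 3584, 28672]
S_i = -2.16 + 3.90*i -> [-2.16, 1.74, 5.64, 9.54, 13.44]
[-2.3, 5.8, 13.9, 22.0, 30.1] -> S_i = -2.30 + 8.10*i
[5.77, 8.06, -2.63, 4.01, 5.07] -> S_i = Random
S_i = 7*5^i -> [7, 35, 175, 875, 4375]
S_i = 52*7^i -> [52, 364, 2548, 17836, 124852]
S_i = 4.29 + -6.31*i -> [4.29, -2.02, -8.33, -14.64, -20.95]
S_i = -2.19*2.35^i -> [-2.19, -5.15, -12.09, -28.42, -66.79]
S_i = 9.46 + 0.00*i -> [9.46, 9.46, 9.46, 9.46, 9.46]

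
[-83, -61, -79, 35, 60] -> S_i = Random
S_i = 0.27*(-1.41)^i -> [0.27, -0.38, 0.54, -0.76, 1.07]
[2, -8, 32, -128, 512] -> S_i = 2*-4^i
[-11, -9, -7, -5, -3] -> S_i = -11 + 2*i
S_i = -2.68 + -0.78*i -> [-2.68, -3.46, -4.24, -5.02, -5.8]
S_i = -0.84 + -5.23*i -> [-0.84, -6.07, -11.3, -16.53, -21.76]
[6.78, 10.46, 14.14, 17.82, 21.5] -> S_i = 6.78 + 3.68*i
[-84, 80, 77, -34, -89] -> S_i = Random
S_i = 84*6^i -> [84, 504, 3024, 18144, 108864]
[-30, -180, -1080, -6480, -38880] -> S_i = -30*6^i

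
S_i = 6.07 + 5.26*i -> [6.07, 11.33, 16.59, 21.85, 27.11]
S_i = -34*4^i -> [-34, -136, -544, -2176, -8704]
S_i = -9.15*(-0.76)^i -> [-9.15, 6.95, -5.29, 4.02, -3.05]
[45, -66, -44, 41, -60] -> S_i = Random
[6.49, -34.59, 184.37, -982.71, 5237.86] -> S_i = 6.49*(-5.33)^i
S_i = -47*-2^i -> [-47, 94, -188, 376, -752]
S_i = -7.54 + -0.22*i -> [-7.54, -7.76, -7.98, -8.2, -8.42]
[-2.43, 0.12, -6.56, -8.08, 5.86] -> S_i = Random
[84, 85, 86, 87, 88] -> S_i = 84 + 1*i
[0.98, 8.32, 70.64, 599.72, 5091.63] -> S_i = 0.98*8.49^i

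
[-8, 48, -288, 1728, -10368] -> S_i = -8*-6^i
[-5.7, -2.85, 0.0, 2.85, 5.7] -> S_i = -5.70 + 2.85*i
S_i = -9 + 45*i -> [-9, 36, 81, 126, 171]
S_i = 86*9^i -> [86, 774, 6966, 62694, 564246]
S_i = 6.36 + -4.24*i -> [6.36, 2.12, -2.12, -6.36, -10.6]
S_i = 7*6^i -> [7, 42, 252, 1512, 9072]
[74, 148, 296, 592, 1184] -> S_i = 74*2^i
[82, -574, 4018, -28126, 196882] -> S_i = 82*-7^i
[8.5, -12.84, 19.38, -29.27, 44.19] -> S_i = 8.50*(-1.51)^i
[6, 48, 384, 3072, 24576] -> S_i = 6*8^i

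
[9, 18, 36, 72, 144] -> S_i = 9*2^i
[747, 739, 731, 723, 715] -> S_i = 747 + -8*i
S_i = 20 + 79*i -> [20, 99, 178, 257, 336]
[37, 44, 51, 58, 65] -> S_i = 37 + 7*i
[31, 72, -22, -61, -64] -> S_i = Random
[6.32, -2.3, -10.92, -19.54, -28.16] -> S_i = 6.32 + -8.62*i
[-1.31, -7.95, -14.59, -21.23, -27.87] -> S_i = -1.31 + -6.64*i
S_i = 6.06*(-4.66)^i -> [6.06, -28.24, 131.6, -613.24, 2857.7]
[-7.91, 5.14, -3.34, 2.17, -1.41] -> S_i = -7.91*(-0.65)^i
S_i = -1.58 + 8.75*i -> [-1.58, 7.17, 15.92, 24.67, 33.42]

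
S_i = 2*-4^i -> [2, -8, 32, -128, 512]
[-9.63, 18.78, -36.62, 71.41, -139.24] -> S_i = -9.63*(-1.95)^i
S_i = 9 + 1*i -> [9, 10, 11, 12, 13]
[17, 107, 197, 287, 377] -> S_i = 17 + 90*i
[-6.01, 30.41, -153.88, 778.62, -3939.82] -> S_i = -6.01*(-5.06)^i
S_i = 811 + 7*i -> [811, 818, 825, 832, 839]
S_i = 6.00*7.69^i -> [6.0, 46.14, 354.82, 2728.54, 20982.47]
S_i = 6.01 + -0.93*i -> [6.01, 5.08, 4.15, 3.22, 2.29]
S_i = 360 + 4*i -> [360, 364, 368, 372, 376]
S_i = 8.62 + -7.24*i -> [8.62, 1.38, -5.86, -13.1, -20.34]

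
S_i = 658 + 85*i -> [658, 743, 828, 913, 998]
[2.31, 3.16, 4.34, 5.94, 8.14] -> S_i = 2.31*1.37^i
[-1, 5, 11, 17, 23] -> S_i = -1 + 6*i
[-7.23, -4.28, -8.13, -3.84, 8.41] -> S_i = Random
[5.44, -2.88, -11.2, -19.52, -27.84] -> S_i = 5.44 + -8.32*i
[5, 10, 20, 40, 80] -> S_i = 5*2^i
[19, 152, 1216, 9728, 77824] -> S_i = 19*8^i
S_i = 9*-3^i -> [9, -27, 81, -243, 729]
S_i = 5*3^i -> [5, 15, 45, 135, 405]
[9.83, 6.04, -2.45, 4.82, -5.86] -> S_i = Random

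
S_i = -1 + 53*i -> [-1, 52, 105, 158, 211]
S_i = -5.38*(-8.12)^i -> [-5.38, 43.69, -354.73, 2880.38, -23388.72]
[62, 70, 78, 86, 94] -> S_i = 62 + 8*i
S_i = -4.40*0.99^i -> [-4.4, -4.36, -4.31, -4.27, -4.23]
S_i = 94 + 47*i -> [94, 141, 188, 235, 282]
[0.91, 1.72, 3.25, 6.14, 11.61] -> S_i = 0.91*1.89^i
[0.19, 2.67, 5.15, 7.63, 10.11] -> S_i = 0.19 + 2.48*i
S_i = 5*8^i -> [5, 40, 320, 2560, 20480]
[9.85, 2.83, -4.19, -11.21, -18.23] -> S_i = 9.85 + -7.02*i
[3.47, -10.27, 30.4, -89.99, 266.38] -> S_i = 3.47*(-2.96)^i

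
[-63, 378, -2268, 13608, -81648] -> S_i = -63*-6^i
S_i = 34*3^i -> [34, 102, 306, 918, 2754]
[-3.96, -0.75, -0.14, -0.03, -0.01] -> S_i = -3.96*0.19^i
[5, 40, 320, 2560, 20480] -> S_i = 5*8^i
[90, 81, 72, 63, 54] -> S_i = 90 + -9*i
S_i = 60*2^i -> [60, 120, 240, 480, 960]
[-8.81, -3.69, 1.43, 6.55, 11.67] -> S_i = -8.81 + 5.12*i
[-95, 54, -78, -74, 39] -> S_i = Random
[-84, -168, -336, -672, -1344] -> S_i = -84*2^i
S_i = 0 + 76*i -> [0, 76, 152, 228, 304]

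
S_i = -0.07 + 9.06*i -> [-0.07, 8.99, 18.05, 27.11, 36.17]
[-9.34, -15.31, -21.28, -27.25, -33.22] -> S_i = -9.34 + -5.97*i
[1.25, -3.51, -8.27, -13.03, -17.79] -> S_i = 1.25 + -4.76*i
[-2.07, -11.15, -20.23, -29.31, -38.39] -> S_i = -2.07 + -9.08*i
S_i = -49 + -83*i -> [-49, -132, -215, -298, -381]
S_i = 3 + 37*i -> [3, 40, 77, 114, 151]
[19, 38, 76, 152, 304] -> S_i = 19*2^i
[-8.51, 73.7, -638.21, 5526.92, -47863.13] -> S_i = -8.51*(-8.66)^i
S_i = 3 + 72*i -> [3, 75, 147, 219, 291]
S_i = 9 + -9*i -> [9, 0, -9, -18, -27]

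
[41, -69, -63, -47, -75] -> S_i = Random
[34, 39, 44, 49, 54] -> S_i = 34 + 5*i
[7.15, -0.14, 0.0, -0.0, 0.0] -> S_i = 7.15*(-0.02)^i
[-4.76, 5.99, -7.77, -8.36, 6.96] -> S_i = Random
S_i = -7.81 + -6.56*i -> [-7.81, -14.37, -20.93, -27.49, -34.05]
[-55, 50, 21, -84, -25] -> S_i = Random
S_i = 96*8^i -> [96, 768, 6144, 49152, 393216]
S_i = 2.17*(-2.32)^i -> [2.17, -5.03, 11.68, -27.1, 62.87]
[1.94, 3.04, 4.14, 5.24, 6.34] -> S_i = 1.94 + 1.10*i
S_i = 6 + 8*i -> [6, 14, 22, 30, 38]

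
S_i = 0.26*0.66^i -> [0.26, 0.17, 0.11, 0.07, 0.05]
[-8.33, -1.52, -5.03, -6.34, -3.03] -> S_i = Random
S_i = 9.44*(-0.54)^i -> [9.44, -5.1, 2.75, -1.49, 0.8]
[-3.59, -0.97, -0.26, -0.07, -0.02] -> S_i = -3.59*0.27^i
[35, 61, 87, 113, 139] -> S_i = 35 + 26*i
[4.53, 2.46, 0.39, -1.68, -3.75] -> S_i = 4.53 + -2.07*i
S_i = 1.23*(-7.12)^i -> [1.23, -8.76, 62.35, -443.96, 3161.0]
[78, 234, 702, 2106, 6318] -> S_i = 78*3^i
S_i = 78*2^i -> [78, 156, 312, 624, 1248]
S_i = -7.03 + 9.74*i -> [-7.03, 2.71, 12.45, 22.19, 31.93]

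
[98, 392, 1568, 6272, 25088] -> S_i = 98*4^i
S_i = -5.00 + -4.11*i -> [-5.0, -9.11, -13.22, -17.33, -21.44]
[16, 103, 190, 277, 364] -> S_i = 16 + 87*i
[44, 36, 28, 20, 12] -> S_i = 44 + -8*i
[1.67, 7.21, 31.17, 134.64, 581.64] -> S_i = 1.67*4.32^i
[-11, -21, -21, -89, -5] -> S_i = Random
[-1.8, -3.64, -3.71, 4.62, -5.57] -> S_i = Random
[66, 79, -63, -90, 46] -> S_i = Random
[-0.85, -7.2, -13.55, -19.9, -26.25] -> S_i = -0.85 + -6.35*i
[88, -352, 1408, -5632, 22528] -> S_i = 88*-4^i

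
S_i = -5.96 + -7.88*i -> [-5.96, -13.84, -21.72, -29.6, -37.48]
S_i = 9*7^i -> [9, 63, 441, 3087, 21609]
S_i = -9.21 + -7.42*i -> [-9.21, -16.63, -24.05, -31.47, -38.89]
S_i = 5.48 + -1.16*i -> [5.48, 4.32, 3.16, 2.0, 0.84]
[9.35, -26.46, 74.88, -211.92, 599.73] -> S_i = 9.35*(-2.83)^i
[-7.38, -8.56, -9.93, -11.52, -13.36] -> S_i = -7.38*1.16^i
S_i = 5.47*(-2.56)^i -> [5.47, -14.0, 35.85, -91.77, 234.93]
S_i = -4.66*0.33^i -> [-4.66, -1.54, -0.51, -0.17, -0.06]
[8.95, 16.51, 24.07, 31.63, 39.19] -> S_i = 8.95 + 7.56*i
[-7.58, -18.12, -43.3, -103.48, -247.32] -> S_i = -7.58*2.39^i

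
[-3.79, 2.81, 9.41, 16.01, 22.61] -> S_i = -3.79 + 6.60*i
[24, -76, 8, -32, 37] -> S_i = Random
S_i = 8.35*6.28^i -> [8.35, 52.44, 329.31, 2068.07, 12987.48]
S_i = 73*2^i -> [73, 146, 292, 584, 1168]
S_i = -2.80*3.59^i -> [-2.8, -10.05, -36.09, -129.55, -465.09]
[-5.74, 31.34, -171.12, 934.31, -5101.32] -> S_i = -5.74*(-5.46)^i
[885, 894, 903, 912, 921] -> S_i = 885 + 9*i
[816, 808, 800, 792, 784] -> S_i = 816 + -8*i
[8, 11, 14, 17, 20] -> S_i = 8 + 3*i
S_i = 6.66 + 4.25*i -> [6.66, 10.91, 15.16, 19.41, 23.66]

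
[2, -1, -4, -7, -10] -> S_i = 2 + -3*i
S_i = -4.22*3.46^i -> [-4.22, -14.6, -50.52, -174.8, -604.81]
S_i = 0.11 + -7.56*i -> [0.11, -7.45, -15.01, -22.57, -30.13]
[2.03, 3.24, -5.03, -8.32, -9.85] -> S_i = Random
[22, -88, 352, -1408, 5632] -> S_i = 22*-4^i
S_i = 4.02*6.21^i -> [4.02, 24.96, 155.03, 962.72, 5978.5]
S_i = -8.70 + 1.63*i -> [-8.7, -7.07, -5.44, -3.81, -2.18]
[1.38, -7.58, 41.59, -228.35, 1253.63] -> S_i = 1.38*(-5.49)^i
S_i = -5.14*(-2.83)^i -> [-5.14, 14.55, -41.17, 116.5, -329.69]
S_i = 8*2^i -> [8, 16, 32, 64, 128]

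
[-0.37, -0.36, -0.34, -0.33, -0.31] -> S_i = -0.37*0.96^i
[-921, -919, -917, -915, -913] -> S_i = -921 + 2*i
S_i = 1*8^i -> [1, 8, 64, 512, 4096]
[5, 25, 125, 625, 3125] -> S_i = 5*5^i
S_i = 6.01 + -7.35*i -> [6.01, -1.34, -8.69, -16.04, -23.39]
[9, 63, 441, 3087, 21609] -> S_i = 9*7^i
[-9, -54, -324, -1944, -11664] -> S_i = -9*6^i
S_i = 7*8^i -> [7, 56, 448, 3584, 28672]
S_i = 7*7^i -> [7, 49, 343, 2401, 16807]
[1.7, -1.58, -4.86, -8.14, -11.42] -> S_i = 1.70 + -3.28*i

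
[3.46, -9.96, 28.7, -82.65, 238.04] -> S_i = 3.46*(-2.88)^i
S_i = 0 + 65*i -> [0, 65, 130, 195, 260]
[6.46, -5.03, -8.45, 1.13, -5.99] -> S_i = Random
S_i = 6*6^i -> [6, 36, 216, 1296, 7776]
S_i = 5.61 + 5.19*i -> [5.61, 10.8, 15.99, 21.18, 26.37]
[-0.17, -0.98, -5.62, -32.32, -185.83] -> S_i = -0.17*5.75^i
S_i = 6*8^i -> [6, 48, 384, 3072, 24576]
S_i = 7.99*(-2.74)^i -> [7.99, -21.89, 59.99, -164.36, 450.35]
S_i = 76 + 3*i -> [76, 79, 82, 85, 88]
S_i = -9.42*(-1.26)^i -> [-9.42, 11.87, -14.96, 18.84, -23.74]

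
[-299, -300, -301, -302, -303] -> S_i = -299 + -1*i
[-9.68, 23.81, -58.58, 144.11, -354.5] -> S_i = -9.68*(-2.46)^i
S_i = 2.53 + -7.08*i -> [2.53, -4.55, -11.63, -18.71, -25.79]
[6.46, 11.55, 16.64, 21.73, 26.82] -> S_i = 6.46 + 5.09*i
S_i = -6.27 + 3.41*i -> [-6.27, -2.86, 0.55, 3.96, 7.37]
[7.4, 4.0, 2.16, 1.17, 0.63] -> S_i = 7.40*0.54^i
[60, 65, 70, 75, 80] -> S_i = 60 + 5*i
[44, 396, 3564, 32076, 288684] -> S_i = 44*9^i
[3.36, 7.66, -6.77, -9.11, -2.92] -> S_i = Random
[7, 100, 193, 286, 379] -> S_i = 7 + 93*i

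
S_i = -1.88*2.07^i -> [-1.88, -3.89, -8.06, -16.68, -34.52]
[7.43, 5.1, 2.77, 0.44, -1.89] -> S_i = 7.43 + -2.33*i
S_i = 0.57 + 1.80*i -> [0.57, 2.37, 4.17, 5.97, 7.77]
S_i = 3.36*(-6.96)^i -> [3.36, -23.39, 162.76, -1132.84, 7884.54]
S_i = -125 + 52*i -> [-125, -73, -21, 31, 83]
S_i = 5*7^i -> [5, 35, 245, 1715, 12005]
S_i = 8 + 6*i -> [8, 14, 20, 26, 32]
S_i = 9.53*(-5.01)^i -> [9.53, -47.75, 239.2, -1198.41, 6004.04]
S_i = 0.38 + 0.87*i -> [0.38, 1.25, 2.12, 2.99, 3.86]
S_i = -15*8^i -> [-15, -120, -960, -7680, -61440]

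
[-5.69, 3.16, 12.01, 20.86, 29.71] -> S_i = -5.69 + 8.85*i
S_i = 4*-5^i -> [4, -20, 100, -500, 2500]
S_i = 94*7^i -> [94, 658, 4606, 32242, 225694]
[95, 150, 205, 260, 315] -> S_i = 95 + 55*i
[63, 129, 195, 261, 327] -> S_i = 63 + 66*i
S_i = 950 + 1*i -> [950, 951, 952, 953, 954]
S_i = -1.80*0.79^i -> [-1.8, -1.42, -1.12, -0.89, -0.7]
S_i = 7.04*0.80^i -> [7.04, 5.63, 4.51, 3.6, 2.88]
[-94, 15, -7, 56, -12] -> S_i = Random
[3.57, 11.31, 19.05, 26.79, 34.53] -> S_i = 3.57 + 7.74*i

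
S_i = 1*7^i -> [1, 7, 49, 343, 2401]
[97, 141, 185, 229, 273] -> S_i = 97 + 44*i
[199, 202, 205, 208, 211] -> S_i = 199 + 3*i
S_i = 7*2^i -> [7, 14, 28, 56, 112]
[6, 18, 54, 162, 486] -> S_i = 6*3^i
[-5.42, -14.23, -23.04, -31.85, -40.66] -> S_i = -5.42 + -8.81*i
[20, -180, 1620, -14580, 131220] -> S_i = 20*-9^i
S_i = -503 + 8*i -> [-503, -495, -487, -479, -471]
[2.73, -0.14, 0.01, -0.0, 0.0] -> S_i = 2.73*(-0.05)^i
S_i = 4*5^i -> [4, 20, 100, 500, 2500]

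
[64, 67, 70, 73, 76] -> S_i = 64 + 3*i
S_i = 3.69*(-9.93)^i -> [3.69, -36.64, 363.85, -3613.05, 35877.6]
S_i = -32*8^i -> [-32, -256, -2048, -16384, -131072]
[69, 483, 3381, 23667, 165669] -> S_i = 69*7^i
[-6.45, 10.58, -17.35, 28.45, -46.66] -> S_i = -6.45*(-1.64)^i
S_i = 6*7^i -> [6, 42, 294, 2058, 14406]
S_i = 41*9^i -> [41, 369, 3321, 29889, 269001]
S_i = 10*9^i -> [10, 90, 810, 7290, 65610]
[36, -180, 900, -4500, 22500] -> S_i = 36*-5^i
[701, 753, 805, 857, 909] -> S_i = 701 + 52*i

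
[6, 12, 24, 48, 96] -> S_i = 6*2^i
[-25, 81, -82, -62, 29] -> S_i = Random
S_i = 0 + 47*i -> [0, 47, 94, 141, 188]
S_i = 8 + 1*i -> [8, 9, 10, 11, 12]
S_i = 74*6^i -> [74, 444, 2664, 15984, 95904]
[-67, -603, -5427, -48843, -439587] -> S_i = -67*9^i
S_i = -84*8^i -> [-84, -672, -5376, -43008, -344064]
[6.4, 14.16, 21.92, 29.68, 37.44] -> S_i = 6.40 + 7.76*i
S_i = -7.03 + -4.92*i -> [-7.03, -11.95, -16.87, -21.79, -26.71]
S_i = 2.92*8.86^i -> [2.92, 25.87, 229.22, 2030.88, 17993.59]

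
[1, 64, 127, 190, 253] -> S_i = 1 + 63*i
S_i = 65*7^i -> [65, 455, 3185, 22295, 156065]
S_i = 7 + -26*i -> [7, -19, -45, -71, -97]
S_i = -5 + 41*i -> [-5, 36, 77, 118, 159]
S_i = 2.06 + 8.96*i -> [2.06, 11.02, 19.98, 28.94, 37.9]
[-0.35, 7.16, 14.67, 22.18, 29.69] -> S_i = -0.35 + 7.51*i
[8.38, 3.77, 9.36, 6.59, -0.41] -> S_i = Random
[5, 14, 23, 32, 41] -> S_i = 5 + 9*i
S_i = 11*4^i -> [11, 44, 176, 704, 2816]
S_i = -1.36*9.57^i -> [-1.36, -13.02, -124.56, -1192.0, -11407.4]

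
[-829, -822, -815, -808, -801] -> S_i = -829 + 7*i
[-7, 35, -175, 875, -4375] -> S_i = -7*-5^i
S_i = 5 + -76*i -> [5, -71, -147, -223, -299]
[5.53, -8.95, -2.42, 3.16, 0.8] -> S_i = Random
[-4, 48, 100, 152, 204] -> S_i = -4 + 52*i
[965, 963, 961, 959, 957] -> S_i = 965 + -2*i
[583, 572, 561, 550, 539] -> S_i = 583 + -11*i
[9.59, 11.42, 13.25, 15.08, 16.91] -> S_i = 9.59 + 1.83*i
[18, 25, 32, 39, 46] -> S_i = 18 + 7*i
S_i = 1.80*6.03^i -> [1.8, 10.85, 65.45, 394.66, 2379.81]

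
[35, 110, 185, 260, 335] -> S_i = 35 + 75*i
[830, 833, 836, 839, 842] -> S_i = 830 + 3*i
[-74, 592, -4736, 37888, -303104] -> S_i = -74*-8^i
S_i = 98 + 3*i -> [98, 101, 104, 107, 110]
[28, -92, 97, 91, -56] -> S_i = Random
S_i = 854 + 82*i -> [854, 936, 1018, 1100, 1182]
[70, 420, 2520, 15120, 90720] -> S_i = 70*6^i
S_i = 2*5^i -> [2, 10, 50, 250, 1250]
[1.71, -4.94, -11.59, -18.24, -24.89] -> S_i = 1.71 + -6.65*i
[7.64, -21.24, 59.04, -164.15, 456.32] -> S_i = 7.64*(-2.78)^i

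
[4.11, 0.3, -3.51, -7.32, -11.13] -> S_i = 4.11 + -3.81*i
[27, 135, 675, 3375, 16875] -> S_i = 27*5^i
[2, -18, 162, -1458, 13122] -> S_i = 2*-9^i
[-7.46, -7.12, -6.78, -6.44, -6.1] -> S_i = -7.46 + 0.34*i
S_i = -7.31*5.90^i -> [-7.31, -43.13, -254.46, -1501.32, -8857.79]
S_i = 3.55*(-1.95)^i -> [3.55, -6.92, 13.5, -26.32, 51.33]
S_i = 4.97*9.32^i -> [4.97, 46.32, 431.71, 4023.5, 37499.03]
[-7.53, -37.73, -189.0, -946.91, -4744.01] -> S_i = -7.53*5.01^i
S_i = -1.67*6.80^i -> [-1.67, -11.36, -77.22, -525.1, -3570.69]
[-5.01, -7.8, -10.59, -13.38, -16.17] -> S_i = -5.01 + -2.79*i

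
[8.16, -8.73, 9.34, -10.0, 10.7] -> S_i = 8.16*(-1.07)^i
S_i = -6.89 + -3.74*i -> [-6.89, -10.63, -14.37, -18.11, -21.85]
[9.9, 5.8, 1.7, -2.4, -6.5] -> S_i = 9.90 + -4.10*i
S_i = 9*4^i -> [9, 36, 144, 576, 2304]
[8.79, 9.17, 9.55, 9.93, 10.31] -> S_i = 8.79 + 0.38*i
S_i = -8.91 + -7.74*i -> [-8.91, -16.65, -24.39, -32.13, -39.87]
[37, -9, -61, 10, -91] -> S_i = Random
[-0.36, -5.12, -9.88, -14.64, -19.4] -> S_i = -0.36 + -4.76*i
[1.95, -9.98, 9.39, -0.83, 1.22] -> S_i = Random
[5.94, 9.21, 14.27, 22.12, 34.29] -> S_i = 5.94*1.55^i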